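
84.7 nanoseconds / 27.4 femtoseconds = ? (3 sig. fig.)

3090000

(84.7 × 10⁻⁹) / (27.4 × 10⁻¹⁵) = 3.091 × 10⁶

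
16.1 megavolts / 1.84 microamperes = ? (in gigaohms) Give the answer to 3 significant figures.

(16.1 × 10⁶) / (1.84 × 10⁻⁶) = 8.75 × 10¹² Ω

8750 gigaohms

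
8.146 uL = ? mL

micro = 10^-6, milli = 10^-3; factor is 10^-3.
8.146 × 10^-3 = 0.008146

0.008146 mL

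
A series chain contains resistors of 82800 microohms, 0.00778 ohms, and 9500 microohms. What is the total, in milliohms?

In milliohms:
  82800 microohms = 82800 × 10^-3 milliohms = 82.8
  0.00778 ohms = 0.00778 × 10^3 milliohms = 7.78
  9500 microohms = 9500 × 10^-3 milliohms = 9.5
Sum: 82.8 + 7.78 + 9.5 = 100.08

100.08 milliohms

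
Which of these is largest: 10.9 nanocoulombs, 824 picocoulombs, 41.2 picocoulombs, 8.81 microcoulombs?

8.81 microcoulombs

10.9 nanocoulombs = 0.0000000109 coulombs
824 picocoulombs = 0.000000000824 coulombs
41.2 picocoulombs = 0.0000000000412 coulombs
8.81 microcoulombs = 0.00000881 coulombs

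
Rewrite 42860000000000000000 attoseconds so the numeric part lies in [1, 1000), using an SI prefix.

42.86 seconds

= 42.86 seconds; mantissa already in [1, 1000).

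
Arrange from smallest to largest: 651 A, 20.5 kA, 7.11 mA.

651 A = 651 A
20.5 kA = 20500 A
7.11 mA = 0.00711 A

7.11 mA < 651 A < 20.5 kA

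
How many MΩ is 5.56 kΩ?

kilo = 10^3, mega = 10^6; factor is 10^-3.
5.56 × 10^-3 = 0.00556

0.00556 MΩ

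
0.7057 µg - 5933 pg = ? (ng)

In ng:
  0.7057 µg = 0.7057 × 10^3 ng = 705.7
  5933 pg = 5933 × 10^-3 ng = 5.933
Difference: 705.7 - 5.933 = 699.767

699.767 ng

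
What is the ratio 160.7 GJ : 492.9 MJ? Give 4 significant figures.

326.0

(160.7e9) / (492.9e6) = 0.32603e3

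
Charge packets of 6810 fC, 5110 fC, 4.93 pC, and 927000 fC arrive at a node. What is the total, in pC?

In pC:
  6810 fC = 6810 × 10⁻³ pC = 6.81
  5110 fC = 5110 × 10⁻³ pC = 5.11
  4.93 pC → 4.93
  927000 fC = 927000 × 10⁻³ pC = 927
Sum: 6.81 + 5.11 + 4.93 + 927 = 943.85

943.85 pC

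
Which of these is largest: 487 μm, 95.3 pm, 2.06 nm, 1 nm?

487 μm

487 μm = 0.000487 m
95.3 pm = 0.0000000000953 m
2.06 nm = 0.00000000206 m
1 nm = 0.000000001 m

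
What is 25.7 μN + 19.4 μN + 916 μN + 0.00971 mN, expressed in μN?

In μN:
  25.7 μN → 25.7
  19.4 μN → 19.4
  916 μN → 916
  0.00971 mN = 0.00971 × 10^3 μN = 9.71
Sum: 25.7 + 19.4 + 916 + 9.71 = 970.81

970.81 μN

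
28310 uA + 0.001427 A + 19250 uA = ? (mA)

48.987 mA

In mA:
  28310 uA = 28310 × 10⁻³ mA = 28.31
  0.001427 A = 0.001427 × 10³ mA = 1.427
  19250 uA = 19250 × 10⁻³ mA = 19.25
Sum: 28.31 + 1.427 + 19.25 = 48.987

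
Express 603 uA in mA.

micro = 10⁻⁶, milli = 10⁻³; factor is 10⁻³.
603 × 10⁻³ = 0.603

0.603 mA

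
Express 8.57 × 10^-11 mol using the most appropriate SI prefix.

85.7 pmol

= 85.7 × 10^-12 mol; 10^-12 is pico.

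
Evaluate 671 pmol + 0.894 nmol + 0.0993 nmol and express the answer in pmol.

In pmol:
  671 pmol → 671
  0.894 nmol = 0.894 × 10^3 pmol = 894
  0.0993 nmol = 0.0993 × 10^3 pmol = 99.3
Sum: 671 + 894 + 99.3 = 1664.3

1664.3 pmol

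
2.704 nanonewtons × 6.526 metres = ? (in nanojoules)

2.704 × 10⁻⁹ × 6.526 = 17.646304 × 10⁻⁹ J

17.646304 nanojoules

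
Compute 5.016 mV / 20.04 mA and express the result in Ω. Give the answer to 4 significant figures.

(5.016e-3) / (20.04e-3) = 0.250299 Ω

0.2503 Ω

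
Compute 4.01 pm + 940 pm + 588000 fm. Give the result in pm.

In pm:
  4.01 pm → 4.01
  940 pm → 940
  588000 fm = 588000 × 10⁻³ pm = 588
Sum: 4.01 + 940 + 588 = 1532.01

1532.01 pm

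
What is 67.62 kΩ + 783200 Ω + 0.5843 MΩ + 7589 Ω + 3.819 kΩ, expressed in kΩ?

1446.528 kΩ

In kΩ:
  67.62 kΩ → 67.62
  783200 Ω = 783200e-3 kΩ = 783.2
  0.5843 MΩ = 0.5843e3 kΩ = 584.3
  7589 Ω = 7589e-3 kΩ = 7.589
  3.819 kΩ → 3.819
Sum: 67.62 + 783.2 + 584.3 + 7.589 + 3.819 = 1446.528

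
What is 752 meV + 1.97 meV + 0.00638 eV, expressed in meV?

760.35 meV

In meV:
  752 meV → 752
  1.97 meV → 1.97
  0.00638 eV = 0.00638 × 10³ meV = 6.38
Sum: 752 + 1.97 + 6.38 = 760.35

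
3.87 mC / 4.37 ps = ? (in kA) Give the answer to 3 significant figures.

(3.87 × 10⁻³) / (4.37 × 10⁻¹²) = 0.88558 × 10⁹ A

886000 kA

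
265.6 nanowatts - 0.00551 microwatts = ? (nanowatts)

In nanowatts:
  265.6 nanowatts → 265.6
  0.00551 microwatts = 0.00551 × 10^3 nanowatts = 5.51
Difference: 265.6 - 5.51 = 260.09

260.09 nanowatts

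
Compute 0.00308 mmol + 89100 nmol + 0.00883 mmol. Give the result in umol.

In umol:
  0.00308 mmol = 0.00308e3 umol = 3.08
  89100 nmol = 89100e-3 umol = 89.1
  0.00883 mmol = 0.00883e3 umol = 8.83
Sum: 3.08 + 89.1 + 8.83 = 101.01

101.01 umol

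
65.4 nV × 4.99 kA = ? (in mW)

65.4e-9 × 4.99e3 = 326.346e-6 W

0.326346 mW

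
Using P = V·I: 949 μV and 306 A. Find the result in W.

949e-6 × 306 = 290394e-6 W

0.290394 W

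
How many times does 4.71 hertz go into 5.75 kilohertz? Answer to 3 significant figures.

(5.75e3) / (4.71) = 1.221e3

1220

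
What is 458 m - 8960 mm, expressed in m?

In m:
  458 m → 458
  8960 mm = 8960 × 10^-3 m = 8.96
Difference: 458 - 8.96 = 449.04

449.04 m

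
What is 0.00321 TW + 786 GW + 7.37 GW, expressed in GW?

In GW:
  0.00321 TW = 0.00321 × 10³ GW = 3.21
  786 GW → 786
  7.37 GW → 7.37
Sum: 3.21 + 786 + 7.37 = 796.58

796.58 GW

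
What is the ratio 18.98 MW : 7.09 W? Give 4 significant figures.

(18.98 × 10^6) / (7.09) = 2.677 × 10^6

2677000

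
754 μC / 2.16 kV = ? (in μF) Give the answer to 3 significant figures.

0.349 μF

(754 × 10^-6) / (2.16 × 10^3) = 349.07 × 10^-9 F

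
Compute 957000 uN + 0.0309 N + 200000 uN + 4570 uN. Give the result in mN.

In mN:
  957000 uN = 957000 × 10⁻³ mN = 957
  0.0309 N = 0.0309 × 10³ mN = 30.9
  200000 uN = 200000 × 10⁻³ mN = 200
  4570 uN = 4570 × 10⁻³ mN = 4.57
Sum: 957 + 30.9 + 200 + 4.57 = 1192.47

1192.47 mN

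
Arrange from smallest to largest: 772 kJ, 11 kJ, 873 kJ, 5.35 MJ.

11 kJ < 772 kJ < 873 kJ < 5.35 MJ

772 kJ = 772000 J
11 kJ = 11000 J
873 kJ = 873000 J
5.35 MJ = 5350000 J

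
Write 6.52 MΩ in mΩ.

6520000000 mΩ

mega = 10^6, milli = 10^-3; factor is 10^9.
6.52 × 10^9 = 6520000000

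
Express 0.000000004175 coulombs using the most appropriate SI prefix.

= 4.175e-9 coulombs; 1e-9 is nano.

4.175 nanocoulombs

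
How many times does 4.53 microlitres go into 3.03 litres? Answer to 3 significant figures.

(3.03) / (4.53 × 10^-6) = 0.6689 × 10^6

669000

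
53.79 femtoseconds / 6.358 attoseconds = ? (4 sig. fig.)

8460

(53.79 × 10^-15) / (6.358 × 10^-18) = 8.4602 × 10^3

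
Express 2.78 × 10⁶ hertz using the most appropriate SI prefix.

2.78 megahertz

= 2.78 × 10⁶ hertz; 10⁶ is mega.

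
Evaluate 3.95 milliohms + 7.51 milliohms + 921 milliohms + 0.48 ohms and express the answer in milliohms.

In milliohms:
  3.95 milliohms → 3.95
  7.51 milliohms → 7.51
  921 milliohms → 921
  0.48 ohms = 0.48e3 milliohms = 480
Sum: 3.95 + 7.51 + 921 + 480 = 1412.46

1412.46 milliohms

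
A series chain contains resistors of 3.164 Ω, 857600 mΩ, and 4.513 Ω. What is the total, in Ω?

In Ω:
  3.164 Ω → 3.164
  857600 mΩ = 857600 × 10^-3 Ω = 857.6
  4.513 Ω → 4.513
Sum: 3.164 + 857.6 + 4.513 = 865.277

865.277 Ω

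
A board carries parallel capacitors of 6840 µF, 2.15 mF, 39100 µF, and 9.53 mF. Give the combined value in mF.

In mF:
  6840 µF = 6840e-3 mF = 6.84
  2.15 mF → 2.15
  39100 µF = 39100e-3 mF = 39.1
  9.53 mF → 9.53
Sum: 6.84 + 2.15 + 39.1 + 9.53 = 57.62

57.62 mF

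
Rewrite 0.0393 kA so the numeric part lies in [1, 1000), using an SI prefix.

= 39.3 A; mantissa already in [1, 1000).

39.3 A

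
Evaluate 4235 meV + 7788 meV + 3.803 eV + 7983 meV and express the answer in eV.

In eV:
  4235 meV = 4235 × 10⁻³ eV = 4.235
  7788 meV = 7788 × 10⁻³ eV = 7.788
  3.803 eV → 3.803
  7983 meV = 7983 × 10⁻³ eV = 7.983
Sum: 4.235 + 7.788 + 3.803 + 7.983 = 23.809

23.809 eV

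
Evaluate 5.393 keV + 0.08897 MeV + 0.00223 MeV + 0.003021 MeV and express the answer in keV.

99.614 keV

In keV:
  5.393 keV → 5.393
  0.08897 MeV = 0.08897 × 10³ keV = 88.97
  0.00223 MeV = 0.00223 × 10³ keV = 2.23
  0.003021 MeV = 0.003021 × 10³ keV = 3.021
Sum: 5.393 + 88.97 + 2.23 + 3.021 = 99.614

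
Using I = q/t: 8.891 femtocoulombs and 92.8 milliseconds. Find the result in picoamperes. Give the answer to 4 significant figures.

0.09581 picoamperes

(8.891 × 10⁻¹⁵) / (92.8 × 10⁻³) = 0.0958082 × 10⁻¹² A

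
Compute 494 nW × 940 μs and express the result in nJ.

0.46436 nJ

494 × 10⁻⁹ × 940 × 10⁻⁶ = 464360 × 10⁻¹⁵ J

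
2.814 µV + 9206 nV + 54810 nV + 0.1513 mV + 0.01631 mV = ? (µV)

234.44 µV

In µV:
  2.814 µV → 2.814
  9206 nV = 9206 × 10^-3 µV = 9.206
  54810 nV = 54810 × 10^-3 µV = 54.81
  0.1513 mV = 0.1513 × 10^3 µV = 151.3
  0.01631 mV = 0.01631 × 10^3 µV = 16.31
Sum: 2.814 + 9.206 + 54.81 + 151.3 + 16.31 = 234.44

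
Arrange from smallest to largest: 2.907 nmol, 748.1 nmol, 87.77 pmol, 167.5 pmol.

2.907 nmol = 0.000000002907 mol
748.1 nmol = 0.0000007481 mol
87.77 pmol = 0.00000000008777 mol
167.5 pmol = 0.0000000001675 mol

87.77 pmol < 167.5 pmol < 2.907 nmol < 748.1 nmol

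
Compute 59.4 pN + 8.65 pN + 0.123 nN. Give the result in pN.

191.05 pN

In pN:
  59.4 pN → 59.4
  8.65 pN → 8.65
  0.123 nN = 0.123e3 pN = 123
Sum: 59.4 + 8.65 + 123 = 191.05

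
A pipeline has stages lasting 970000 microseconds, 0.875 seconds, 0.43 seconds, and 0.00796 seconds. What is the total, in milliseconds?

In milliseconds:
  970000 microseconds = 970000 × 10⁻³ milliseconds = 970
  0.875 seconds = 0.875 × 10³ milliseconds = 875
  0.43 seconds = 0.43 × 10³ milliseconds = 430
  0.00796 seconds = 0.00796 × 10³ milliseconds = 7.96
Sum: 970 + 875 + 430 + 7.96 = 2282.96

2282.96 milliseconds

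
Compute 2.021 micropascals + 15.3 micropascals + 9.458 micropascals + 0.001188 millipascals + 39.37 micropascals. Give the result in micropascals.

In micropascals:
  2.021 micropascals → 2.021
  15.3 micropascals → 15.3
  9.458 micropascals → 9.458
  0.001188 millipascals = 0.001188 × 10^3 micropascals = 1.188
  39.37 micropascals → 39.37
Sum: 2.021 + 15.3 + 9.458 + 1.188 + 39.37 = 67.337

67.337 micropascals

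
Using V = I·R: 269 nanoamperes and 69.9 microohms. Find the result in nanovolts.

0.0188031 nanovolts

269e-9 × 69.9e-6 = 18803.1e-15 V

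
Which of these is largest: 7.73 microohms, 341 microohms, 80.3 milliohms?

7.73 microohms = 0.00000773 ohms
341 microohms = 0.000341 ohms
80.3 milliohms = 0.0803 ohms

80.3 milliohms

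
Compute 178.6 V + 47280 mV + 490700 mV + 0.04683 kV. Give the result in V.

In V:
  178.6 V → 178.6
  47280 mV = 47280 × 10^-3 V = 47.28
  490700 mV = 490700 × 10^-3 V = 490.7
  0.04683 kV = 0.04683 × 10^3 V = 46.83
Sum: 178.6 + 47.28 + 490.7 + 46.83 = 763.41

763.41 V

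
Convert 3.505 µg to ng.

micro = 10⁻⁶, nano = 10⁻⁹; factor is 10³.
3.505 × 10³ = 3505

3505 ng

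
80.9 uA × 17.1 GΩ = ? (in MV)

80.9 × 10^-6 × 17.1 × 10^9 = 1383.39 × 10^3 V

1.38339 MV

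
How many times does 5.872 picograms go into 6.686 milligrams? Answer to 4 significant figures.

(6.686 × 10^-3) / (5.872 × 10^-12) = 1.1386 × 10^9

1139000000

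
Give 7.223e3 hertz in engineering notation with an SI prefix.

= 7.223e3 hertz; 1e3 is kilo.

7.223 kilohertz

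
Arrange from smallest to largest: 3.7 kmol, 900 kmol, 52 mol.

3.7 kmol = 3700 mol
900 kmol = 900000 mol
52 mol = 52 mol

52 mol < 3.7 kmol < 900 kmol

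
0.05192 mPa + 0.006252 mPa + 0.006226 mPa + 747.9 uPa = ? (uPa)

812.298 uPa

In uPa:
  0.05192 mPa = 0.05192 × 10³ uPa = 51.92
  0.006252 mPa = 0.006252 × 10³ uPa = 6.252
  0.006226 mPa = 0.006226 × 10³ uPa = 6.226
  747.9 uPa → 747.9
Sum: 51.92 + 6.252 + 6.226 + 747.9 = 812.298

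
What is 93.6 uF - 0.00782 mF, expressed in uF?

85.78 uF

In uF:
  93.6 uF → 93.6
  0.00782 mF = 0.00782 × 10^3 uF = 7.82
Difference: 93.6 - 7.82 = 85.78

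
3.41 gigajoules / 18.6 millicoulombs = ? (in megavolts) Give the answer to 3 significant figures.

183000 megavolts

(3.41 × 10⁹) / (18.6 × 10⁻³) = 0.18333 × 10¹² V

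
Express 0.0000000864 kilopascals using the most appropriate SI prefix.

86.4 micropascals

= 86.4 × 10⁻⁶ pascals; 10⁻⁶ is micro.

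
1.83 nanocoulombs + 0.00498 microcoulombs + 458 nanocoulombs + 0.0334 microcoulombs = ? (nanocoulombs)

In nanocoulombs:
  1.83 nanocoulombs → 1.83
  0.00498 microcoulombs = 0.00498 × 10^3 nanocoulombs = 4.98
  458 nanocoulombs → 458
  0.0334 microcoulombs = 0.0334 × 10^3 nanocoulombs = 33.4
Sum: 1.83 + 4.98 + 458 + 33.4 = 498.21

498.21 nanocoulombs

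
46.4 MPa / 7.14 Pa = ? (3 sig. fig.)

6500000

(46.4 × 10⁶) / (7.14) = 6.499 × 10⁶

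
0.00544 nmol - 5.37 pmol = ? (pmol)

In pmol:
  0.00544 nmol = 0.00544 × 10³ pmol = 5.44
  5.37 pmol → 5.37
Difference: 5.44 - 5.37 = 0.07

0.07 pmol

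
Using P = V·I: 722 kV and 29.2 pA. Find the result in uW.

722e3 × 29.2e-12 = 21082.4e-9 W

21.0824 uW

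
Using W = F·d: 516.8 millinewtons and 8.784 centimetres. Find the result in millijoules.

45.395712 millijoules

516.8e-3 × 8.784e-2 = 4539.5712e-5 J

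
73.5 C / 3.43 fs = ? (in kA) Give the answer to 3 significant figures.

(73.5) / (3.43 × 10^-15) = 21.429 × 10^15 A

21400000000000 kA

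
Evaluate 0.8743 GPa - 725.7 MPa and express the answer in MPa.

In MPa:
  0.8743 GPa = 0.8743 × 10³ MPa = 874.3
  725.7 MPa → 725.7
Difference: 874.3 - 725.7 = 148.6

148.6 MPa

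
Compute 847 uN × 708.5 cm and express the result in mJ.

847 × 10⁻⁶ × 708.5 × 10⁻² = 600099.5 × 10⁻⁸ J

6.000995 mJ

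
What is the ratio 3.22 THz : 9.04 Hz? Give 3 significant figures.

356000000000

(3.22 × 10¹²) / (9.04) = 0.3562 × 10¹²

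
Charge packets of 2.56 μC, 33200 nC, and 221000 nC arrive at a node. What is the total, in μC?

256.76 μC

In μC:
  2.56 μC → 2.56
  33200 nC = 33200 × 10⁻³ μC = 33.2
  221000 nC = 221000 × 10⁻³ μC = 221
Sum: 2.56 + 33.2 + 221 = 256.76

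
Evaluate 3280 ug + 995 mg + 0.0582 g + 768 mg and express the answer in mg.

In mg:
  3280 ug = 3280 × 10⁻³ mg = 3.28
  995 mg → 995
  0.0582 g = 0.0582 × 10³ mg = 58.2
  768 mg → 768
Sum: 3.28 + 995 + 58.2 + 768 = 1824.48

1824.48 mg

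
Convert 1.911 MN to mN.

1911000000 mN

mega = 10⁶, milli = 10⁻³; factor is 10⁹.
1.911 × 10⁹ = 1911000000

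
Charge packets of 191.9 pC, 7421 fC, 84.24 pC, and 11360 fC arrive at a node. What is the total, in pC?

294.921 pC

In pC:
  191.9 pC → 191.9
  7421 fC = 7421 × 10⁻³ pC = 7.421
  84.24 pC → 84.24
  11360 fC = 11360 × 10⁻³ pC = 11.36
Sum: 191.9 + 7.421 + 84.24 + 11.36 = 294.921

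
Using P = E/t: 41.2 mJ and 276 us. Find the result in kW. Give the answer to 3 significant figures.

(41.2 × 10⁻³) / (276 × 10⁻⁶) = 0.14928 × 10³ W

0.149 kW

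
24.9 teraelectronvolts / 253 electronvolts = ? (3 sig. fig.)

(24.9 × 10¹²) / (253) = 0.09842 × 10¹²

98400000000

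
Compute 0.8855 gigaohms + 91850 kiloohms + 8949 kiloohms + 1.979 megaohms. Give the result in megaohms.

In megaohms:
  0.8855 gigaohms = 0.8855 × 10^3 megaohms = 885.5
  91850 kiloohms = 91850 × 10^-3 megaohms = 91.85
  8949 kiloohms = 8949 × 10^-3 megaohms = 8.949
  1.979 megaohms → 1.979
Sum: 885.5 + 91.85 + 8.949 + 1.979 = 988.278

988.278 megaohms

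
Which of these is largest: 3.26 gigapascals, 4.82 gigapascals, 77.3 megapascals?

3.26 gigapascals = 3260000000 pascals
4.82 gigapascals = 4820000000 pascals
77.3 megapascals = 77300000 pascals

4.82 gigapascals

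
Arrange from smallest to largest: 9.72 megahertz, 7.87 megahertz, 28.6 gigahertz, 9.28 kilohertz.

9.28 kilohertz < 7.87 megahertz < 9.72 megahertz < 28.6 gigahertz

9.72 megahertz = 9720000 hertz
7.87 megahertz = 7870000 hertz
28.6 gigahertz = 28600000000 hertz
9.28 kilohertz = 9280 hertz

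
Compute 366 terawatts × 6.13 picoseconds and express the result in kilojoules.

2.24358 kilojoules

366e12 × 6.13e-12 = 2243.58 J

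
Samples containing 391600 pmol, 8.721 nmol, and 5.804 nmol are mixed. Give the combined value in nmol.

406.125 nmol

In nmol:
  391600 pmol = 391600 × 10^-3 nmol = 391.6
  8.721 nmol → 8.721
  5.804 nmol → 5.804
Sum: 391.6 + 8.721 + 5.804 = 406.125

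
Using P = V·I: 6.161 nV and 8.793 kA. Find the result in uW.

54.173673 uW

6.161e-9 × 8.793e3 = 54.173673e-6 W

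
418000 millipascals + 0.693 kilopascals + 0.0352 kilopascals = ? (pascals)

In pascals:
  418000 millipascals = 418000 × 10⁻³ pascals = 418
  0.693 kilopascals = 0.693 × 10³ pascals = 693
  0.0352 kilopascals = 0.0352 × 10³ pascals = 35.2
Sum: 418 + 693 + 35.2 = 1146.2

1146.2 pascals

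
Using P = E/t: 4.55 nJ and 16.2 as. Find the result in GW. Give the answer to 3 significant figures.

(4.55 × 10⁻⁹) / (16.2 × 10⁻¹⁸) = 0.28086 × 10⁹ W

0.281 GW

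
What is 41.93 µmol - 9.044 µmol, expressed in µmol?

In µmol:
  41.93 µmol → 41.93
  9.044 µmol → 9.044
Difference: 41.93 - 9.044 = 32.886

32.886 µmol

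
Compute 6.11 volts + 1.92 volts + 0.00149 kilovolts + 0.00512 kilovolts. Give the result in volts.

14.64 volts

In volts:
  6.11 volts → 6.11
  1.92 volts → 1.92
  0.00149 kilovolts = 0.00149e3 volts = 1.49
  0.00512 kilovolts = 0.00512e3 volts = 5.12
Sum: 6.11 + 1.92 + 1.49 + 5.12 = 14.64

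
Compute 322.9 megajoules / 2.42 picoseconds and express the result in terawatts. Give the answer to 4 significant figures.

(322.9 × 10⁶) / (2.42 × 10⁻¹²) = 133.43 × 10¹⁸ W

133400000 terawatts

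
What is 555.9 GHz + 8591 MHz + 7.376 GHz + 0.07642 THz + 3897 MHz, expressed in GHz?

In GHz:
  555.9 GHz → 555.9
  8591 MHz = 8591e-3 GHz = 8.591
  7.376 GHz → 7.376
  0.07642 THz = 0.07642e3 GHz = 76.42
  3897 MHz = 3897e-3 GHz = 3.897
Sum: 555.9 + 8.591 + 7.376 + 76.42 + 3.897 = 652.184

652.184 GHz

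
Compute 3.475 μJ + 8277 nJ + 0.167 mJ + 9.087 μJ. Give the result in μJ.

In μJ:
  3.475 μJ → 3.475
  8277 nJ = 8277 × 10^-3 μJ = 8.277
  0.167 mJ = 0.167 × 10^3 μJ = 167
  9.087 μJ → 9.087
Sum: 3.475 + 8.277 + 167 + 9.087 = 187.839

187.839 μJ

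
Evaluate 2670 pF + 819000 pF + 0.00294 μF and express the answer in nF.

824.61 nF

In nF:
  2670 pF = 2670 × 10⁻³ nF = 2.67
  819000 pF = 819000 × 10⁻³ nF = 819
  0.00294 μF = 0.00294 × 10³ nF = 2.94
Sum: 2.67 + 819 + 2.94 = 824.61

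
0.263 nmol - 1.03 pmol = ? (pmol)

In pmol:
  0.263 nmol = 0.263 × 10³ pmol = 263
  1.03 pmol → 1.03
Difference: 263 - 1.03 = 261.97

261.97 pmol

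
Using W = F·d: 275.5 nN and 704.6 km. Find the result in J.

275.5 × 10⁻⁹ × 704.6 × 10³ = 194117.3 × 10⁻⁶ J

0.1941173 J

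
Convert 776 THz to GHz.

tera = 10¹², giga = 10⁹; factor is 10³.
776 × 10³ = 776000

776000 GHz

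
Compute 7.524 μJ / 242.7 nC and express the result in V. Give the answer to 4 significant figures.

(7.524e-6) / (242.7e-9) = 0.0310012e3 V

31.00 V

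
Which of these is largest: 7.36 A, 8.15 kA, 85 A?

8.15 kA

7.36 A = 7.36 A
8.15 kA = 8150 A
85 A = 85 A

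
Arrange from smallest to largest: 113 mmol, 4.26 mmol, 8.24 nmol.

113 mmol = 0.113 mol
4.26 mmol = 0.00426 mol
8.24 nmol = 0.00000000824 mol

8.24 nmol < 4.26 mmol < 113 mmol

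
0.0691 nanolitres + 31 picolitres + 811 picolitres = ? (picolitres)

In picolitres:
  0.0691 nanolitres = 0.0691e3 picolitres = 69.1
  31 picolitres → 31
  811 picolitres → 811
Sum: 69.1 + 31 + 811 = 911.1

911.1 picolitres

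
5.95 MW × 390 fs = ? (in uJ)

5.95e6 × 390e-15 = 2320.5e-9 J

2.3205 uJ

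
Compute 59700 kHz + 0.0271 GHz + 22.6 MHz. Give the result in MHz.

In MHz:
  59700 kHz = 59700e-3 MHz = 59.7
  0.0271 GHz = 0.0271e3 MHz = 27.1
  22.6 MHz → 22.6
Sum: 59.7 + 27.1 + 22.6 = 109.4

109.4 MHz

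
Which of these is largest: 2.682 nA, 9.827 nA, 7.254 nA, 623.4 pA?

9.827 nA

2.682 nA = 0.000000002682 A
9.827 nA = 0.000000009827 A
7.254 nA = 0.000000007254 A
623.4 pA = 0.0000000006234 A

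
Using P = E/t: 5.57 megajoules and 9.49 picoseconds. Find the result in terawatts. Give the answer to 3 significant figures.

(5.57 × 10^6) / (9.49 × 10^-12) = 0.58693 × 10^18 W

587000 terawatts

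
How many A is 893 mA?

milli = 10⁻³, (no prefix) = 10⁰; factor is 10⁻³.
893 × 10⁻³ = 0.893

0.893 A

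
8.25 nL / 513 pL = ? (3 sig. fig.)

(8.25e-9) / (513e-12) = 0.01608e3

16.1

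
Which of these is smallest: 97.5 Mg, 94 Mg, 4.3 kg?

97.5 Mg = 97500000 g
94 Mg = 94000000 g
4.3 kg = 4300 g

4.3 kg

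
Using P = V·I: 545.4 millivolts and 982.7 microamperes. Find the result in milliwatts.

0.53596458 milliwatts

545.4e-3 × 982.7e-6 = 535964.58e-9 W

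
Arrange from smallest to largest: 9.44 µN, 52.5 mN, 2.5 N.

9.44 µN < 52.5 mN < 2.5 N

9.44 µN = 0.00000944 N
52.5 mN = 0.0525 N
2.5 N = 2.5 N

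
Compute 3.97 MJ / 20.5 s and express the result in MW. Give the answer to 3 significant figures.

0.194 MW

(3.97e6) / (20.5) = 0.19366e6 W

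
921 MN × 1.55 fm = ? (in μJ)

921e6 × 1.55e-15 = 1427.55e-9 J

1.42755 μJ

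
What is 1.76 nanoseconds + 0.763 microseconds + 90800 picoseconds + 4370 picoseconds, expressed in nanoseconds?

859.93 nanoseconds

In nanoseconds:
  1.76 nanoseconds → 1.76
  0.763 microseconds = 0.763 × 10³ nanoseconds = 763
  90800 picoseconds = 90800 × 10⁻³ nanoseconds = 90.8
  4370 picoseconds = 4370 × 10⁻³ nanoseconds = 4.37
Sum: 1.76 + 763 + 90.8 + 4.37 = 859.93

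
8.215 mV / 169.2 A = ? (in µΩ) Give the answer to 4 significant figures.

48.55 µΩ

(8.215 × 10^-3) / (169.2) = 0.048552 × 10^-3 Ω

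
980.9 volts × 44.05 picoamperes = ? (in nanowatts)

980.9 × 44.05 × 10⁻¹² = 43208.645 × 10⁻¹² W

43.208645 nanowatts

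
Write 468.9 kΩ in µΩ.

kilo = 10^3, micro = 10^-6; factor is 10^9.
468.9 × 10^9 = 468900000000

468900000000 µΩ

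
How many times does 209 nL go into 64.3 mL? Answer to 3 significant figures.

(64.3e-3) / (209e-9) = 0.3077e6

308000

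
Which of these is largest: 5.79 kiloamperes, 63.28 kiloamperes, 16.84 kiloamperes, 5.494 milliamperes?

5.79 kiloamperes = 5790 amperes
63.28 kiloamperes = 63280 amperes
16.84 kiloamperes = 16840 amperes
5.494 milliamperes = 0.005494 amperes

63.28 kiloamperes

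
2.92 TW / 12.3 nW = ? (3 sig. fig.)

(2.92 × 10¹²) / (12.3 × 10⁻⁹) = 0.2374 × 10²¹

237000000000000000000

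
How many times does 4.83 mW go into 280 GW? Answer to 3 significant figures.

(280e9) / (4.83e-3) = 57.97e12

58000000000000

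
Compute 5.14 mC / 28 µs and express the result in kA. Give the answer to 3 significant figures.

(5.14e-3) / (28e-6) = 0.18357e3 A

0.184 kA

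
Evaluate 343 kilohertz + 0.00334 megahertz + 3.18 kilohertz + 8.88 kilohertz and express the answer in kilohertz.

358.4 kilohertz

In kilohertz:
  343 kilohertz → 343
  0.00334 megahertz = 0.00334 × 10³ kilohertz = 3.34
  3.18 kilohertz → 3.18
  8.88 kilohertz → 8.88
Sum: 343 + 3.34 + 3.18 + 8.88 = 358.4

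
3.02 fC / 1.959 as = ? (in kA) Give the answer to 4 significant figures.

1.542 kA

(3.02e-15) / (1.959e-18) = 1.5416e3 A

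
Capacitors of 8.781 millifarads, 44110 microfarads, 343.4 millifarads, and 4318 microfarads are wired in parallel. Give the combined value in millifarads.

In millifarads:
  8.781 millifarads → 8.781
  44110 microfarads = 44110 × 10^-3 millifarads = 44.11
  343.4 millifarads → 343.4
  4318 microfarads = 4318 × 10^-3 millifarads = 4.318
Sum: 8.781 + 44.11 + 343.4 + 4.318 = 400.609

400.609 millifarads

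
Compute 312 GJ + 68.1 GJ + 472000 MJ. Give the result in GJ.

In GJ:
  312 GJ → 312
  68.1 GJ → 68.1
  472000 MJ = 472000 × 10⁻³ GJ = 472
Sum: 312 + 68.1 + 472 = 852.1

852.1 GJ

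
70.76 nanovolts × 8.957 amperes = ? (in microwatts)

70.76 × 10^-9 × 8.957 = 633.79732 × 10^-9 W

0.63379732 microwatts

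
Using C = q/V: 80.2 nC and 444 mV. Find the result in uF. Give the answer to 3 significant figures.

0.181 uF

(80.2e-9) / (444e-3) = 0.18063e-6 F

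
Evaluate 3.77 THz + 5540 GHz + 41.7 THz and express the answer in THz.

51.01 THz

In THz:
  3.77 THz → 3.77
  5540 GHz = 5540e-3 THz = 5.54
  41.7 THz → 41.7
Sum: 3.77 + 5.54 + 41.7 = 51.01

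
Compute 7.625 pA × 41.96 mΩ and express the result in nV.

0.000319945 nV

7.625e-12 × 41.96e-3 = 319.945e-15 V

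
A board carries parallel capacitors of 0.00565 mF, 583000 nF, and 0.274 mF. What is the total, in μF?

In μF:
  0.00565 mF = 0.00565e3 μF = 5.65
  583000 nF = 583000e-3 μF = 583
  0.274 mF = 0.274e3 μF = 274
Sum: 5.65 + 583 + 274 = 862.65

862.65 μF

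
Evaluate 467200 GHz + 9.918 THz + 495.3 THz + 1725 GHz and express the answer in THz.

974.143 THz

In THz:
  467200 GHz = 467200 × 10⁻³ THz = 467.2
  9.918 THz → 9.918
  495.3 THz → 495.3
  1725 GHz = 1725 × 10⁻³ THz = 1.725
Sum: 467.2 + 9.918 + 495.3 + 1.725 = 974.143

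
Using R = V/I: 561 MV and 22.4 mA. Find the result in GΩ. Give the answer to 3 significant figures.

(561 × 10⁶) / (22.4 × 10⁻³) = 25.045 × 10⁹ Ω

25.0 GΩ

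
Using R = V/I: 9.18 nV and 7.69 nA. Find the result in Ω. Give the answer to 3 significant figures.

1.19 Ω

(9.18 × 10^-9) / (7.69 × 10^-9) = 1.1938 Ω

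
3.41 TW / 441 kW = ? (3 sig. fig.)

7730000

(3.41e12) / (441e3) = 0.007732e9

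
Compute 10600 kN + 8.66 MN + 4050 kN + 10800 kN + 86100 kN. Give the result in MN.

In MN:
  10600 kN = 10600 × 10⁻³ MN = 10.6
  8.66 MN → 8.66
  4050 kN = 4050 × 10⁻³ MN = 4.05
  10800 kN = 10800 × 10⁻³ MN = 10.8
  86100 kN = 86100 × 10⁻³ MN = 86.1
Sum: 10.6 + 8.66 + 4.05 + 10.8 + 86.1 = 120.21

120.21 MN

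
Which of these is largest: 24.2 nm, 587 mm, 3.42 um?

587 mm

24.2 nm = 0.0000000242 m
587 mm = 0.587 m
3.42 um = 0.00000342 m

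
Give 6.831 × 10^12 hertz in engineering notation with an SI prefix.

6.831 terahertz

= 6.831 × 10^12 hertz; 10^12 is tera.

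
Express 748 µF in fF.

748000000000 fF

micro = 10⁻⁶, femto = 10⁻¹⁵; factor is 10⁹.
748 × 10⁹ = 748000000000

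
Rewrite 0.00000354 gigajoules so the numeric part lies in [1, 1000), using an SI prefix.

3.54 kilojoules

= 3.54e3 joules; 1e3 is kilo.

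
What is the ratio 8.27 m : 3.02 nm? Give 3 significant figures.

2740000000

(8.27) / (3.02 × 10⁻⁹) = 2.738 × 10⁹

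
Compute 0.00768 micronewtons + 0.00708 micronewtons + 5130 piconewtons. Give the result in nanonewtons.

19.89 nanonewtons

In nanonewtons:
  0.00768 micronewtons = 0.00768e3 nanonewtons = 7.68
  0.00708 micronewtons = 0.00708e3 nanonewtons = 7.08
  5130 piconewtons = 5130e-3 nanonewtons = 5.13
Sum: 7.68 + 7.08 + 5.13 = 19.89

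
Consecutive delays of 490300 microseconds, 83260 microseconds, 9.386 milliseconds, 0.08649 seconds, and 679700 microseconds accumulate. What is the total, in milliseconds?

In milliseconds:
  490300 microseconds = 490300 × 10⁻³ milliseconds = 490.3
  83260 microseconds = 83260 × 10⁻³ milliseconds = 83.26
  9.386 milliseconds → 9.386
  0.08649 seconds = 0.08649 × 10³ milliseconds = 86.49
  679700 microseconds = 679700 × 10⁻³ milliseconds = 679.7
Sum: 490.3 + 83.26 + 9.386 + 86.49 + 679.7 = 1349.136

1349.136 milliseconds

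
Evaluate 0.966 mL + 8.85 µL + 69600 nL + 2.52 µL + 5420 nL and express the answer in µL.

In µL:
  0.966 mL = 0.966 × 10³ µL = 966
  8.85 µL → 8.85
  69600 nL = 69600 × 10⁻³ µL = 69.6
  2.52 µL → 2.52
  5420 nL = 5420 × 10⁻³ µL = 5.42
Sum: 966 + 8.85 + 69.6 + 2.52 + 5.42 = 1052.39

1052.39 µL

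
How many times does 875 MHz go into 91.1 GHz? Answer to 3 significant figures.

104

(91.1e9) / (875e6) = 0.1041e3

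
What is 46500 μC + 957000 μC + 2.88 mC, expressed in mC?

1006.38 mC

In mC:
  46500 μC = 46500 × 10⁻³ mC = 46.5
  957000 μC = 957000 × 10⁻³ mC = 957
  2.88 mC → 2.88
Sum: 46.5 + 957 + 2.88 = 1006.38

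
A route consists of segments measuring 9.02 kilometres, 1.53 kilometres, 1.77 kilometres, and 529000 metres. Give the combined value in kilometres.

In kilometres:
  9.02 kilometres → 9.02
  1.53 kilometres → 1.53
  1.77 kilometres → 1.77
  529000 metres = 529000 × 10⁻³ kilometres = 529
Sum: 9.02 + 1.53 + 1.77 + 529 = 541.32

541.32 kilometres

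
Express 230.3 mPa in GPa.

milli = 10^-3, giga = 10^9; factor is 10^-12.
230.3 × 10^-12 = 0.0000000002303

0.0000000002303 GPa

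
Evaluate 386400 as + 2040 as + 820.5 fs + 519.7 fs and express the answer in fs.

In fs:
  386400 as = 386400 × 10⁻³ fs = 386.4
  2040 as = 2040 × 10⁻³ fs = 2.04
  820.5 fs → 820.5
  519.7 fs → 519.7
Sum: 386.4 + 2.04 + 820.5 + 519.7 = 1728.64

1728.64 fs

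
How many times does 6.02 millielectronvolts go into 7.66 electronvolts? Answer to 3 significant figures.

(7.66) / (6.02e-3) = 1.272e3

1270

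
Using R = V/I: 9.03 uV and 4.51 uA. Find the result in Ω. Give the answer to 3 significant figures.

(9.03e-6) / (4.51e-6) = 2.0022 Ω

2.00 Ω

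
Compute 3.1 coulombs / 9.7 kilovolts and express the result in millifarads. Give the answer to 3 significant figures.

(3.1) / (9.7e3) = 0.31959e-3 F

0.320 millifarads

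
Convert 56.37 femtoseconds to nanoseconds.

femto = 1e-15, nano = 1e-9; factor is 1e-6.
56.37 × 1e-6 = 0.00005637

0.00005637 nanoseconds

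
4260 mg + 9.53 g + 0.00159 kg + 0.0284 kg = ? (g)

In g:
  4260 mg = 4260 × 10⁻³ g = 4.26
  9.53 g → 9.53
  0.00159 kg = 0.00159 × 10³ g = 1.59
  0.0284 kg = 0.0284 × 10³ g = 28.4
Sum: 4.26 + 9.53 + 1.59 + 28.4 = 43.78

43.78 g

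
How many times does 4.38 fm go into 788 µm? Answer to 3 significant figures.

180000000000

(788 × 10^-6) / (4.38 × 10^-15) = 179.9 × 10^9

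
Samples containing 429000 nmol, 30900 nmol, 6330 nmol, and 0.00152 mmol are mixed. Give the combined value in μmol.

In μmol:
  429000 nmol = 429000e-3 μmol = 429
  30900 nmol = 30900e-3 μmol = 30.9
  6330 nmol = 6330e-3 μmol = 6.33
  0.00152 mmol = 0.00152e3 μmol = 1.52
Sum: 429 + 30.9 + 6.33 + 1.52 = 467.75

467.75 μmol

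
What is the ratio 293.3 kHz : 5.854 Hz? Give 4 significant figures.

50100

(293.3 × 10^3) / (5.854) = 50.102 × 10^3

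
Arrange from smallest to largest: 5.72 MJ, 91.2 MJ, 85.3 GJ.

5.72 MJ = 5720000 J
91.2 MJ = 91200000 J
85.3 GJ = 85300000000 J

5.72 MJ < 91.2 MJ < 85.3 GJ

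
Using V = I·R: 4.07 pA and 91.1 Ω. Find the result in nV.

4.07 × 10⁻¹² × 91.1 = 370.777 × 10⁻¹² V

0.370777 nV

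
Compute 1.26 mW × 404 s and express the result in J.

1.26e-3 × 404 = 509.04e-3 J

0.50904 J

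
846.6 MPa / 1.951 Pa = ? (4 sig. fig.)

433900000

(846.6 × 10^6) / (1.951) = 433.93 × 10^6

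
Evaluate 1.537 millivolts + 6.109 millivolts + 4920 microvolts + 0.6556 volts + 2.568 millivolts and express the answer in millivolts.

In millivolts:
  1.537 millivolts → 1.537
  6.109 millivolts → 6.109
  4920 microvolts = 4920e-3 millivolts = 4.92
  0.6556 volts = 0.6556e3 millivolts = 655.6
  2.568 millivolts → 2.568
Sum: 1.537 + 6.109 + 4.92 + 655.6 + 2.568 = 670.734

670.734 millivolts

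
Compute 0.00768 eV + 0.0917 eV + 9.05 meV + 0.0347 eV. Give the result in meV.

143.13 meV

In meV:
  0.00768 eV = 0.00768 × 10³ meV = 7.68
  0.0917 eV = 0.0917 × 10³ meV = 91.7
  9.05 meV → 9.05
  0.0347 eV = 0.0347 × 10³ meV = 34.7
Sum: 7.68 + 91.7 + 9.05 + 34.7 = 143.13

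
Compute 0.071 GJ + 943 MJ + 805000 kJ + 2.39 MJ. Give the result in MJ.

1821.39 MJ

In MJ:
  0.071 GJ = 0.071 × 10³ MJ = 71
  943 MJ → 943
  805000 kJ = 805000 × 10⁻³ MJ = 805
  2.39 MJ → 2.39
Sum: 71 + 943 + 805 + 2.39 = 1821.39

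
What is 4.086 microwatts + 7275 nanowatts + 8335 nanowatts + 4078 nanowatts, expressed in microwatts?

23.774 microwatts

In microwatts:
  4.086 microwatts → 4.086
  7275 nanowatts = 7275 × 10^-3 microwatts = 7.275
  8335 nanowatts = 8335 × 10^-3 microwatts = 8.335
  4078 nanowatts = 4078 × 10^-3 microwatts = 4.078
Sum: 4.086 + 7.275 + 8.335 + 4.078 = 23.774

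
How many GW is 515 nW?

nano = 10^-9, giga = 10^9; factor is 10^-18.
515 × 10^-18 = 0.000000000000000515

0.000000000000000515 GW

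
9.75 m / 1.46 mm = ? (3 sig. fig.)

6680

(9.75) / (1.46e-3) = 6.678e3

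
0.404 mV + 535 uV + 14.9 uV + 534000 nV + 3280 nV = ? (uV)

1491.18 uV

In uV:
  0.404 mV = 0.404e3 uV = 404
  535 uV → 535
  14.9 uV → 14.9
  534000 nV = 534000e-3 uV = 534
  3280 nV = 3280e-3 uV = 3.28
Sum: 404 + 535 + 14.9 + 534 + 3.28 = 1491.18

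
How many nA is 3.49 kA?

3490000000000 nA

kilo = 1e3, nano = 1e-9; factor is 1e12.
3.49 × 1e12 = 3490000000000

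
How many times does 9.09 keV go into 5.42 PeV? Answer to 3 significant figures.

596000000000

(5.42e15) / (9.09e3) = 0.5963e12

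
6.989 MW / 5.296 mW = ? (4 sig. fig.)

(6.989 × 10^6) / (5.296 × 10^-3) = 1.3197 × 10^9

1320000000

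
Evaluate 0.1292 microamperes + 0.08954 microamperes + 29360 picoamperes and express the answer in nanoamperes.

In nanoamperes:
  0.1292 microamperes = 0.1292 × 10^3 nanoamperes = 129.2
  0.08954 microamperes = 0.08954 × 10^3 nanoamperes = 89.54
  29360 picoamperes = 29360 × 10^-3 nanoamperes = 29.36
Sum: 129.2 + 89.54 + 29.36 = 248.1

248.1 nanoamperes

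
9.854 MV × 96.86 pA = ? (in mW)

9.854 × 10^6 × 96.86 × 10^-12 = 954.45844 × 10^-6 W

0.95445844 mW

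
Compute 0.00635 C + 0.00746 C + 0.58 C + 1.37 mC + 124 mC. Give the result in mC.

In mC:
  0.00635 C = 0.00635 × 10³ mC = 6.35
  0.00746 C = 0.00746 × 10³ mC = 7.46
  0.58 C = 0.58 × 10³ mC = 580
  1.37 mC → 1.37
  124 mC → 124
Sum: 6.35 + 7.46 + 580 + 1.37 + 124 = 719.18

719.18 mC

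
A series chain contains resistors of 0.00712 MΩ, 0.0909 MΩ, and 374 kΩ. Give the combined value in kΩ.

In kΩ:
  0.00712 MΩ = 0.00712e3 kΩ = 7.12
  0.0909 MΩ = 0.0909e3 kΩ = 90.9
  374 kΩ → 374
Sum: 7.12 + 90.9 + 374 = 472.02

472.02 kΩ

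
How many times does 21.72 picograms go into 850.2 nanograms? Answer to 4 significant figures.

(850.2 × 10^-9) / (21.72 × 10^-12) = 39.144 × 10^3

39140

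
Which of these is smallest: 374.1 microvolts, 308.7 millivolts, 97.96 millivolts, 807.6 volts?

374.1 microvolts

374.1 microvolts = 0.0003741 volts
308.7 millivolts = 0.3087 volts
97.96 millivolts = 0.09796 volts
807.6 volts = 807.6 volts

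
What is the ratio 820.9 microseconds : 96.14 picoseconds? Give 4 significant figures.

(820.9e-6) / (96.14e-12) = 8.5386e6

8539000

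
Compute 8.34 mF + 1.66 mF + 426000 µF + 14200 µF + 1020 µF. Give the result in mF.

In mF:
  8.34 mF → 8.34
  1.66 mF → 1.66
  426000 µF = 426000 × 10^-3 mF = 426
  14200 µF = 14200 × 10^-3 mF = 14.2
  1020 µF = 1020 × 10^-3 mF = 1.02
Sum: 8.34 + 1.66 + 426 + 14.2 + 1.02 = 451.22

451.22 mF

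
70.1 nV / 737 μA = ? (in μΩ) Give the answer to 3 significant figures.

95.1 μΩ

(70.1 × 10⁻⁹) / (737 × 10⁻⁶) = 0.095115 × 10⁻³ Ω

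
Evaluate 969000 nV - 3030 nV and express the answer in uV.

In uV:
  969000 nV = 969000e-3 uV = 969
  3030 nV = 3030e-3 uV = 3.03
Difference: 969 - 3.03 = 965.97

965.97 uV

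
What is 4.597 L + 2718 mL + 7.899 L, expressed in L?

15.214 L

In L:
  4.597 L → 4.597
  2718 mL = 2718e-3 L = 2.718
  7.899 L → 7.899
Sum: 4.597 + 2.718 + 7.899 = 15.214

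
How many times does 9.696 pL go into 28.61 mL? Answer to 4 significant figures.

(28.61 × 10^-3) / (9.696 × 10^-12) = 2.9507 × 10^9

2951000000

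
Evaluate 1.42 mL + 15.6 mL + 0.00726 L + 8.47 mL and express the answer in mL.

In mL:
  1.42 mL → 1.42
  15.6 mL → 15.6
  0.00726 L = 0.00726 × 10^3 mL = 7.26
  8.47 mL → 8.47
Sum: 1.42 + 15.6 + 7.26 + 8.47 = 32.75

32.75 mL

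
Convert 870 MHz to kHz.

870000 kHz

mega = 10^6, kilo = 10^3; factor is 10^3.
870 × 10^3 = 870000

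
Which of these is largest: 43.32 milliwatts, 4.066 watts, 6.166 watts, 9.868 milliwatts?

6.166 watts

43.32 milliwatts = 0.04332 watts
4.066 watts = 4.066 watts
6.166 watts = 6.166 watts
9.868 milliwatts = 0.009868 watts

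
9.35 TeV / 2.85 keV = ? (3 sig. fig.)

3280000000

(9.35 × 10¹²) / (2.85 × 10³) = 3.281 × 10⁹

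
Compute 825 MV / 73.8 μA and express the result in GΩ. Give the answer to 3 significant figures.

11200 GΩ

(825 × 10⁶) / (73.8 × 10⁻⁶) = 11.179 × 10¹² Ω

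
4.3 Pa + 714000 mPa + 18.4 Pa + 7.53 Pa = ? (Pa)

744.23 Pa

In Pa:
  4.3 Pa → 4.3
  714000 mPa = 714000e-3 Pa = 714
  18.4 Pa → 18.4
  7.53 Pa → 7.53
Sum: 4.3 + 714 + 18.4 + 7.53 = 744.23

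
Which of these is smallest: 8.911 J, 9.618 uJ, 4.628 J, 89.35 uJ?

8.911 J = 8.911 J
9.618 uJ = 0.000009618 J
4.628 J = 4.628 J
89.35 uJ = 0.00008935 J

9.618 uJ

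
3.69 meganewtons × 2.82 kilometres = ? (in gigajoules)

3.69 × 10^6 × 2.82 × 10^3 = 10.4058 × 10^9 J

10.4058 gigajoules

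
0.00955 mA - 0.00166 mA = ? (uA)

In uA:
  0.00955 mA = 0.00955 × 10^3 uA = 9.55
  0.00166 mA = 0.00166 × 10^3 uA = 1.66
Difference: 9.55 - 1.66 = 7.89

7.89 uA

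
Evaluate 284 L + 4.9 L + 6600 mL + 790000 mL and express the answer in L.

In L:
  284 L → 284
  4.9 L → 4.9
  6600 mL = 6600 × 10⁻³ L = 6.6
  790000 mL = 790000 × 10⁻³ L = 790
Sum: 284 + 4.9 + 6.6 + 790 = 1085.5

1085.5 L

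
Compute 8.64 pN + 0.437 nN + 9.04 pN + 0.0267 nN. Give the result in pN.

481.38 pN

In pN:
  8.64 pN → 8.64
  0.437 nN = 0.437 × 10^3 pN = 437
  9.04 pN → 9.04
  0.0267 nN = 0.0267 × 10^3 pN = 26.7
Sum: 8.64 + 437 + 9.04 + 26.7 = 481.38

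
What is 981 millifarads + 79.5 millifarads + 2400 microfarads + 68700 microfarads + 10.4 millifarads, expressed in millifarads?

In millifarads:
  981 millifarads → 981
  79.5 millifarads → 79.5
  2400 microfarads = 2400 × 10⁻³ millifarads = 2.4
  68700 microfarads = 68700 × 10⁻³ millifarads = 68.7
  10.4 millifarads → 10.4
Sum: 981 + 79.5 + 2.4 + 68.7 + 10.4 = 1142

1142 millifarads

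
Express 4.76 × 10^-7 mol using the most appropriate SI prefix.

476 nmol

= 476 × 10^-9 mol; 10^-9 is nano.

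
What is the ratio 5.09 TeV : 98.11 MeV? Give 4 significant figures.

(5.09 × 10^12) / (98.11 × 10^6) = 0.051881 × 10^6

51880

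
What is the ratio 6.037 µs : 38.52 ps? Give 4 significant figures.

(6.037e-6) / (38.52e-12) = 0.15672e6

156700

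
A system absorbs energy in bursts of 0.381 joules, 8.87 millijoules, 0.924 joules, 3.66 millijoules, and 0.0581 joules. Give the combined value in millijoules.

1375.63 millijoules

In millijoules:
  0.381 joules = 0.381 × 10^3 millijoules = 381
  8.87 millijoules → 8.87
  0.924 joules = 0.924 × 10^3 millijoules = 924
  3.66 millijoules → 3.66
  0.0581 joules = 0.0581 × 10^3 millijoules = 58.1
Sum: 381 + 8.87 + 924 + 3.66 + 58.1 = 1375.63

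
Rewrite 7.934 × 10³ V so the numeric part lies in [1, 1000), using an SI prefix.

= 7.934 × 10³ V; 10³ is kilo.

7.934 kV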